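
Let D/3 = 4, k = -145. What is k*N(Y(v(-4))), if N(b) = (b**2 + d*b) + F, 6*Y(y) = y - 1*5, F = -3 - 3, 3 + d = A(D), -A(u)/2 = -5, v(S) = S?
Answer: 8265/4 ≈ 2066.3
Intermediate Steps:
D = 12 (D = 3*4 = 12)
A(u) = 10 (A(u) = -2*(-5) = 10)
d = 7 (d = -3 + 10 = 7)
F = -6
Y(y) = -5/6 + y/6 (Y(y) = (y - 1*5)/6 = (y - 5)/6 = (-5 + y)/6 = -5/6 + y/6)
N(b) = -6 + b**2 + 7*b (N(b) = (b**2 + 7*b) - 6 = -6 + b**2 + 7*b)
k*N(Y(v(-4))) = -145*(-6 + (-5/6 + (1/6)*(-4))**2 + 7*(-5/6 + (1/6)*(-4))) = -145*(-6 + (-5/6 - 2/3)**2 + 7*(-5/6 - 2/3)) = -145*(-6 + (-3/2)**2 + 7*(-3/2)) = -145*(-6 + 9/4 - 21/2) = -145*(-57/4) = 8265/4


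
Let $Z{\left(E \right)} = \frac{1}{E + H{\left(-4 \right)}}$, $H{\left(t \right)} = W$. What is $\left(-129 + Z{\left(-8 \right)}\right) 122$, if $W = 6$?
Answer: $-15799$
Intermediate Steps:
$H{\left(t \right)} = 6$
$Z{\left(E \right)} = \frac{1}{6 + E}$ ($Z{\left(E \right)} = \frac{1}{E + 6} = \frac{1}{6 + E}$)
$\left(-129 + Z{\left(-8 \right)}\right) 122 = \left(-129 + \frac{1}{6 - 8}\right) 122 = \left(-129 + \frac{1}{-2}\right) 122 = \left(-129 - \frac{1}{2}\right) 122 = \left(- \frac{259}{2}\right) 122 = -15799$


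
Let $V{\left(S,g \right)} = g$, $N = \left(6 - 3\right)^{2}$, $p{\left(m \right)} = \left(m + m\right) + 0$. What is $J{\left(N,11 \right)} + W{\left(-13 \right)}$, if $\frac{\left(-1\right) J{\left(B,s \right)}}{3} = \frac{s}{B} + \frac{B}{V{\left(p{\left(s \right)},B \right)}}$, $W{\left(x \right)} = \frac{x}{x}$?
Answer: $- \frac{17}{3} \approx -5.6667$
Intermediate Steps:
$W{\left(x \right)} = 1$
$p{\left(m \right)} = 2 m$ ($p{\left(m \right)} = 2 m + 0 = 2 m$)
$N = 9$ ($N = 3^{2} = 9$)
$J{\left(B,s \right)} = -3 - \frac{3 s}{B}$ ($J{\left(B,s \right)} = - 3 \left(\frac{s}{B} + \frac{B}{B}\right) = - 3 \left(\frac{s}{B} + 1\right) = - 3 \left(1 + \frac{s}{B}\right) = -3 - \frac{3 s}{B}$)
$J{\left(N,11 \right)} + W{\left(-13 \right)} = \left(-3 - \frac{33}{9}\right) + 1 = \left(-3 - 33 \cdot \frac{1}{9}\right) + 1 = \left(-3 - \frac{11}{3}\right) + 1 = - \frac{20}{3} + 1 = - \frac{17}{3}$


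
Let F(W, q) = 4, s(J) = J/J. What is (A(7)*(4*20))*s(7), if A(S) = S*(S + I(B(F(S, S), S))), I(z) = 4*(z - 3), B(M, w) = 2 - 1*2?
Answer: -2800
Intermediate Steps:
s(J) = 1
B(M, w) = 0 (B(M, w) = 2 - 2 = 0)
I(z) = -12 + 4*z (I(z) = 4*(-3 + z) = -12 + 4*z)
A(S) = S*(-12 + S) (A(S) = S*(S + (-12 + 4*0)) = S*(S + (-12 + 0)) = S*(S - 12) = S*(-12 + S))
(A(7)*(4*20))*s(7) = ((7*(-12 + 7))*(4*20))*1 = ((7*(-5))*80)*1 = -35*80*1 = -2800*1 = -2800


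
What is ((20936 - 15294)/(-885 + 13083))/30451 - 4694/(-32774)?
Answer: 435932590930/3043404275163 ≈ 0.14324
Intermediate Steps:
((20936 - 15294)/(-885 + 13083))/30451 - 4694/(-32774) = (5642/12198)*(1/30451) - 4694*(-1/32774) = (5642*(1/12198))*(1/30451) + 2347/16387 = (2821/6099)*(1/30451) + 2347/16387 = 2821/185720649 + 2347/16387 = 435932590930/3043404275163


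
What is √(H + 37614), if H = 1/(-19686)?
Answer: √14576876730258/19686 ≈ 193.94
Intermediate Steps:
H = -1/19686 ≈ -5.0798e-5
√(H + 37614) = √(-1/19686 + 37614) = √(740469203/19686) = √14576876730258/19686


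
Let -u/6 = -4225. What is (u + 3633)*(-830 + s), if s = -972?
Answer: -52227366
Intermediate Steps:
u = 25350 (u = -6*(-4225) = 25350)
(u + 3633)*(-830 + s) = (25350 + 3633)*(-830 - 972) = 28983*(-1802) = -52227366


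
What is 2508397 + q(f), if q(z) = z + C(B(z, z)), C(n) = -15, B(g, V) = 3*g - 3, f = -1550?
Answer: 2506832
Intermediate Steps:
B(g, V) = -3 + 3*g
q(z) = -15 + z (q(z) = z - 15 = -15 + z)
2508397 + q(f) = 2508397 + (-15 - 1550) = 2508397 - 1565 = 2506832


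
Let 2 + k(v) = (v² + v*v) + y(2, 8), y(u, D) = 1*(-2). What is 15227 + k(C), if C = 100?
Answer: 35223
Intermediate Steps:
y(u, D) = -2
k(v) = -4 + 2*v² (k(v) = -2 + ((v² + v*v) - 2) = -2 + ((v² + v²) - 2) = -2 + (2*v² - 2) = -2 + (-2 + 2*v²) = -4 + 2*v²)
15227 + k(C) = 15227 + (-4 + 2*100²) = 15227 + (-4 + 2*10000) = 15227 + (-4 + 20000) = 15227 + 19996 = 35223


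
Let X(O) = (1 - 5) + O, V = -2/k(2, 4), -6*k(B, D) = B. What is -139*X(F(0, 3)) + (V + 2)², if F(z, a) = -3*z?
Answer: 620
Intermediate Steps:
k(B, D) = -B/6
V = 6 (V = -2/((-⅙*2)) = -2/(-⅓) = -2*(-3) = 6)
X(O) = -4 + O
-139*X(F(0, 3)) + (V + 2)² = -139*(-4 - 3*0) + (6 + 2)² = -139*(-4 + 0) + 8² = -139*(-4) + 64 = 556 + 64 = 620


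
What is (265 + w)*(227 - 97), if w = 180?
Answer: 57850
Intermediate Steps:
(265 + w)*(227 - 97) = (265 + 180)*(227 - 97) = 445*130 = 57850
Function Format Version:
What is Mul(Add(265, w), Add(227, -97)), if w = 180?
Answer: 57850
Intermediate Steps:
Mul(Add(265, w), Add(227, -97)) = Mul(Add(265, 180), Add(227, -97)) = Mul(445, 130) = 57850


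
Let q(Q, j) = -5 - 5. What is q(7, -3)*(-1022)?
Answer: 10220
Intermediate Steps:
q(Q, j) = -10
q(7, -3)*(-1022) = -10*(-1022) = 10220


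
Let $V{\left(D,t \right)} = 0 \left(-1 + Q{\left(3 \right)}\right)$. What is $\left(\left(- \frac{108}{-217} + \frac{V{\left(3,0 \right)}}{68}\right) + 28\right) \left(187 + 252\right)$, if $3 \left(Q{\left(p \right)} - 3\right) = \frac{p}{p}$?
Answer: $\frac{2714776}{217} \approx 12510.0$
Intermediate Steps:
$Q{\left(p \right)} = \frac{10}{3}$ ($Q{\left(p \right)} = 3 + \frac{p \frac{1}{p}}{3} = 3 + \frac{1}{3} \cdot 1 = 3 + \frac{1}{3} = \frac{10}{3}$)
$V{\left(D,t \right)} = 0$ ($V{\left(D,t \right)} = 0 \left(-1 + \frac{10}{3}\right) = 0 \cdot \frac{7}{3} = 0$)
$\left(\left(- \frac{108}{-217} + \frac{V{\left(3,0 \right)}}{68}\right) + 28\right) \left(187 + 252\right) = \left(\left(- \frac{108}{-217} + \frac{0}{68}\right) + 28\right) \left(187 + 252\right) = \left(\left(\left(-108\right) \left(- \frac{1}{217}\right) + 0 \cdot \frac{1}{68}\right) + 28\right) 439 = \left(\left(\frac{108}{217} + 0\right) + 28\right) 439 = \left(\frac{108}{217} + 28\right) 439 = \frac{6184}{217} \cdot 439 = \frac{2714776}{217}$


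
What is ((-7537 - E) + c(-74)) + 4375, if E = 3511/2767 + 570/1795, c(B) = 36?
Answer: -3106797365/993353 ≈ -3127.6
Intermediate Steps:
E = 1575887/993353 (E = 3511*(1/2767) + 570*(1/1795) = 3511/2767 + 114/359 = 1575887/993353 ≈ 1.5864)
((-7537 - E) + c(-74)) + 4375 = ((-7537 - 1*1575887/993353) + 36) + 4375 = ((-7537 - 1575887/993353) + 36) + 4375 = (-7488477448/993353 + 36) + 4375 = -7452716740/993353 + 4375 = -3106797365/993353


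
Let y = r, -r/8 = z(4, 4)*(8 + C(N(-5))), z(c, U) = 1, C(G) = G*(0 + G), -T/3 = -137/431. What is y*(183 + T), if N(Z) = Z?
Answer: -20930976/431 ≈ -48564.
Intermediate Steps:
T = 411/431 (T = -(-411)/431 = -3*(-137/431) = 411/431 ≈ 0.95360)
C(G) = G**2 (C(G) = G*G = G**2)
r = -264 (r = -8*(8 + (-5)**2) = -8*(8 + 25) = -8*33 = -264)
y = -264
y*(183 + T) = -264*(183 + 411/431) = -264*79284/431 = -20930976/431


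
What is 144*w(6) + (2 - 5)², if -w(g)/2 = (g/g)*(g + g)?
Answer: -3447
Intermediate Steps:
w(g) = -4*g (w(g) = -2*g/g*(g + g) = -2*2*g = -4*g)
144*w(6) + (2 - 5)² = 144*(-4*6) + (2 - 5)² = 144*(-24) + (-3)² = -3456 + 9 = -3447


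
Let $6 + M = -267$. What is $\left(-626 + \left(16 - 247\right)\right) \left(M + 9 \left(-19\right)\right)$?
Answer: $380508$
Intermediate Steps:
$M = -273$ ($M = -6 - 267 = -273$)
$\left(-626 + \left(16 - 247\right)\right) \left(M + 9 \left(-19\right)\right) = \left(-626 + \left(16 - 247\right)\right) \left(-273 + 9 \left(-19\right)\right) = \left(-626 + \left(16 - 247\right)\right) \left(-273 - 171\right) = \left(-626 - 231\right) \left(-444\right) = \left(-857\right) \left(-444\right) = 380508$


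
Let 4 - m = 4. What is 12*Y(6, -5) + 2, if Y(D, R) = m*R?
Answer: 2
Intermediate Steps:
m = 0 (m = 4 - 1*4 = 4 - 4 = 0)
Y(D, R) = 0 (Y(D, R) = 0*R = 0)
12*Y(6, -5) + 2 = 12*0 + 2 = 0 + 2 = 2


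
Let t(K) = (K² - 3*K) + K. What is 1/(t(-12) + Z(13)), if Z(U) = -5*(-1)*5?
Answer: 1/193 ≈ 0.0051813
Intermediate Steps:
Z(U) = 25 (Z(U) = 5*5 = 25)
t(K) = K² - 2*K
1/(t(-12) + Z(13)) = 1/(-12*(-2 - 12) + 25) = 1/(-12*(-14) + 25) = 1/(168 + 25) = 1/193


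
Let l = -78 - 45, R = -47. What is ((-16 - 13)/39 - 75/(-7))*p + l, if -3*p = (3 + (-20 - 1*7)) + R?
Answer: 92525/819 ≈ 112.97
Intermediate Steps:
p = 71/3 (p = -((3 + (-20 - 1*7)) - 47)/3 = -((3 + (-20 - 7)) - 47)/3 = -((3 - 27) - 47)/3 = -(-24 - 47)/3 = -1/3*(-71) = 71/3 ≈ 23.667)
l = -123
((-16 - 13)/39 - 75/(-7))*p + l = ((-16 - 13)/39 - 75/(-7))*(71/3) - 123 = (-29*1/39 - 75*(-1/7))*(71/3) - 123 = (-29/39 + 75/7)*(71/3) - 123 = (2722/273)*(71/3) - 123 = 193262/819 - 123 = 92525/819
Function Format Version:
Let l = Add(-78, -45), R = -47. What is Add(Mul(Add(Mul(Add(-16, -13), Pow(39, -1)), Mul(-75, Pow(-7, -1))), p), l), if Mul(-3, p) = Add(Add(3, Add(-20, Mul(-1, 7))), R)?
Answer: Rational(92525, 819) ≈ 112.97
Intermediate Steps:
p = Rational(71, 3) (p = Mul(Rational(-1, 3), Add(Add(3, Add(-20, Mul(-1, 7))), -47)) = Mul(Rational(-1, 3), Add(Add(3, Add(-20, -7)), -47)) = Mul(Rational(-1, 3), Add(Add(3, -27), -47)) = Mul(Rational(-1, 3), Add(-24, -47)) = Mul(Rational(-1, 3), -71) = Rational(71, 3) ≈ 23.667)
l = -123
Add(Mul(Add(Mul(Add(-16, -13), Pow(39, -1)), Mul(-75, Pow(-7, -1))), p), l) = Add(Mul(Add(Mul(Add(-16, -13), Pow(39, -1)), Mul(-75, Pow(-7, -1))), Rational(71, 3)), -123) = Add(Mul(Add(Mul(-29, Rational(1, 39)), Mul(-75, Rational(-1, 7))), Rational(71, 3)), -123) = Add(Mul(Add(Rational(-29, 39), Rational(75, 7)), Rational(71, 3)), -123) = Add(Mul(Rational(2722, 273), Rational(71, 3)), -123) = Add(Rational(193262, 819), -123) = Rational(92525, 819)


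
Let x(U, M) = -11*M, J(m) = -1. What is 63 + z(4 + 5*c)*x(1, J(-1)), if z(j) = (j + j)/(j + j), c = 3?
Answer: 74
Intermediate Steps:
z(j) = 1 (z(j) = (2*j)/((2*j)) = (2*j)*(1/(2*j)) = 1)
63 + z(4 + 5*c)*x(1, J(-1)) = 63 + 1*(-11*(-1)) = 63 + 1*11 = 63 + 11 = 74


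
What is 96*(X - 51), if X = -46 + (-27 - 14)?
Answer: -13248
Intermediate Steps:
X = -87 (X = -46 - 41 = -87)
96*(X - 51) = 96*(-87 - 51) = 96*(-138) = -13248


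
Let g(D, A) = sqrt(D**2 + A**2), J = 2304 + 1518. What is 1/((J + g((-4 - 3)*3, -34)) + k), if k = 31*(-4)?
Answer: 3698/13673607 - sqrt(1597)/13673607 ≈ 0.00026753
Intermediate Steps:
k = -124
J = 3822
g(D, A) = sqrt(A**2 + D**2)
1/((J + g((-4 - 3)*3, -34)) + k) = 1/((3822 + sqrt((-34)**2 + ((-4 - 3)*3)**2)) - 124) = 1/((3822 + sqrt(1156 + (-7*3)**2)) - 124) = 1/((3822 + sqrt(1156 + (-21)**2)) - 124) = 1/((3822 + sqrt(1156 + 441)) - 124) = 1/((3822 + sqrt(1597)) - 124) = 1/(3698 + sqrt(1597))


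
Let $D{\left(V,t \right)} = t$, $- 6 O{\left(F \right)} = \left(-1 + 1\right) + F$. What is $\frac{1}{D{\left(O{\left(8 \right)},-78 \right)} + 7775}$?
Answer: $\frac{1}{7697} \approx 0.00012992$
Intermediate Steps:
$O{\left(F \right)} = - \frac{F}{6}$ ($O{\left(F \right)} = - \frac{\left(-1 + 1\right) + F}{6} = - \frac{0 + F}{6} = - \frac{F}{6}$)
$\frac{1}{D{\left(O{\left(8 \right)},-78 \right)} + 7775} = \frac{1}{-78 + 7775} = \frac{1}{7697}$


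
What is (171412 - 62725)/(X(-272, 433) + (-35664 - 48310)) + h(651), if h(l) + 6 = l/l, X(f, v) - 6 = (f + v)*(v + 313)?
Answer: -24001/12046 ≈ -1.9924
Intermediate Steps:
X(f, v) = 6 + (313 + v)*(f + v) (X(f, v) = 6 + (f + v)*(v + 313) = 6 + (f + v)*(313 + v) = 6 + (313 + v)*(f + v))
h(l) = -5 (h(l) = -6 + l/l = -6 + 1 = -5)
(171412 - 62725)/(X(-272, 433) + (-35664 - 48310)) + h(651) = (171412 - 62725)/((6 + 433² + 313*(-272) + 313*433 - 272*433) + (-35664 - 48310)) - 5 = 108687/((6 + 187489 - 85136 + 135529 - 117776) - 83974) - 5 = 108687/(120112 - 83974) - 5 = 108687/36138 - 5 = 108687*(1/36138) - 5 = 36229/12046 - 5 = -24001/12046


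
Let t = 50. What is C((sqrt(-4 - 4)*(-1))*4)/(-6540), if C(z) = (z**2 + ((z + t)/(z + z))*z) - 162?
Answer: 53/1308 + I*sqrt(2)/1635 ≈ 0.04052 + 0.00086496*I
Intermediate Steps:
C(z) = -137 + z**2 + z/2 (C(z) = (z**2 + ((z + 50)/(z + z))*z) - 162 = (z**2 + ((50 + z)/((2*z)))*z) - 162 = (z**2 + ((50 + z)*(1/(2*z)))*z) - 162 = (z**2 + ((50 + z)/(2*z))*z) - 162 = (z**2 + (25 + z/2)) - 162 = (25 + z**2 + z/2) - 162 = -137 + z**2 + z/2)
C((sqrt(-4 - 4)*(-1))*4)/(-6540) = (-137 + ((sqrt(-4 - 4)*(-1))*4)**2 + ((sqrt(-4 - 4)*(-1))*4)/2)/(-6540) = (-137 + ((sqrt(-8)*(-1))*4)**2 + ((sqrt(-8)*(-1))*4)/2)*(-1/6540) = (-137 + (((2*I*sqrt(2))*(-1))*4)**2 + (((2*I*sqrt(2))*(-1))*4)/2)*(-1/6540) = (-137 + (-2*I*sqrt(2)*4)**2 + (-2*I*sqrt(2)*4)/2)*(-1/6540) = (-137 + (-8*I*sqrt(2))**2 + (-8*I*sqrt(2))/2)*(-1/6540) = (-137 - 128 - 4*I*sqrt(2))*(-1/6540) = (-265 - 4*I*sqrt(2))*(-1/6540) = 53/1308 + I*sqrt(2)/1635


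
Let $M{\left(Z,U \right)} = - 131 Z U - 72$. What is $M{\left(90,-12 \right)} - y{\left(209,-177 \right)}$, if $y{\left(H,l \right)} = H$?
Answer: $141199$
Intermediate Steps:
$M{\left(Z,U \right)} = -72 - 131 U Z$ ($M{\left(Z,U \right)} = - 131 U Z - 72 = -72 - 131 U Z$)
$M{\left(90,-12 \right)} - y{\left(209,-177 \right)} = \left(-72 - \left(-1572\right) 90\right) - 209 = \left(-72 + 141480\right) - 209 = 141408 - 209 = 141199$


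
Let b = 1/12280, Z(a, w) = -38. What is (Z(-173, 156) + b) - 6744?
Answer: -83282959/12280 ≈ -6782.0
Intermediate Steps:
b = 1/12280 ≈ 8.1433e-5
(Z(-173, 156) + b) - 6744 = (-38 + 1/12280) - 6744 = -466639/12280 - 6744 = -83282959/12280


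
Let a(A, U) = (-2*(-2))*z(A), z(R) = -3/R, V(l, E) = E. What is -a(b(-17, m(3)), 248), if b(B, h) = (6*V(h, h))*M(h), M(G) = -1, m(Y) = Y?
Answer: -2/3 ≈ -0.66667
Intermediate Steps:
b(B, h) = -6*h (b(B, h) = (6*h)*(-1) = -6*h)
a(A, U) = -12/A (a(A, U) = (-2*(-2))*(-3/A) = 4*(-3/A) = -12/A)
-a(b(-17, m(3)), 248) = -(-12)/((-6*3)) = -(-12)/(-18) = -(-12)*(-1)/18 = -1*2/3 = -2/3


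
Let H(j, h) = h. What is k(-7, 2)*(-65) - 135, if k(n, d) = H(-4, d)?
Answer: -265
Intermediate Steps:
k(n, d) = d
k(-7, 2)*(-65) - 135 = 2*(-65) - 135 = -130 - 135 = -265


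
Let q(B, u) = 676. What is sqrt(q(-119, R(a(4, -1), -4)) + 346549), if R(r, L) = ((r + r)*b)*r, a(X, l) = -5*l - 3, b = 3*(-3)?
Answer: 5*sqrt(13889) ≈ 589.26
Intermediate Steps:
b = -9
a(X, l) = -3 - 5*l
R(r, L) = -18*r**2 (R(r, L) = ((r + r)*(-9))*r = ((2*r)*(-9))*r = (-18*r)*r = -18*r**2)
sqrt(q(-119, R(a(4, -1), -4)) + 346549) = sqrt(676 + 346549) = sqrt(347225) = 5*sqrt(13889)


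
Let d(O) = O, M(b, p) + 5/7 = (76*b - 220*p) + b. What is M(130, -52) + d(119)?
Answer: 150978/7 ≈ 21568.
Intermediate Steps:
M(b, p) = -5/7 - 220*p + 77*b (M(b, p) = -5/7 + ((76*b - 220*p) + b) = -5/7 + ((-220*p + 76*b) + b) = -5/7 + (-220*p + 77*b) = -5/7 - 220*p + 77*b)
M(130, -52) + d(119) = (-5/7 - 220*(-52) + 77*130) + 119 = (-5/7 + 11440 + 10010) + 119 = 150145/7 + 119 = 150978/7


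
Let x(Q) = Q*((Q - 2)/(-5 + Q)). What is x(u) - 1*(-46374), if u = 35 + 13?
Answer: 1996290/43 ≈ 46425.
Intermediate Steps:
u = 48
x(Q) = Q*(-2 + Q)/(-5 + Q) (x(Q) = Q*((-2 + Q)/(-5 + Q)) = Q*(-2 + Q)/(-5 + Q))
x(u) - 1*(-46374) = 48*(-2 + 48)/(-5 + 48) - 1*(-46374) = 48*46/43 + 46374 = 48*(1/43)*46 + 46374 = 2208/43 + 46374 = 1996290/43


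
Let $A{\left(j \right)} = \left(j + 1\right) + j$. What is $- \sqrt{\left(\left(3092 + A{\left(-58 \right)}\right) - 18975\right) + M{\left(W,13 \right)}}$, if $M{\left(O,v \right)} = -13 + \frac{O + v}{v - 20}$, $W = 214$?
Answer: $- \frac{4 i \sqrt{49133}}{7} \approx - 126.66 i$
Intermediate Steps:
$A{\left(j \right)} = 1 + 2 j$ ($A{\left(j \right)} = \left(1 + j\right) + j = 1 + 2 j$)
$M{\left(O,v \right)} = -13 + \frac{O + v}{-20 + v}$
$- \sqrt{\left(\left(3092 + A{\left(-58 \right)}\right) - 18975\right) + M{\left(W,13 \right)}} = - \sqrt{\left(\left(3092 + \left(1 + 2 \left(-58\right)\right)\right) - 18975\right) + \frac{260 + 214 - 156}{-20 + 13}} = - \sqrt{\left(\left(3092 + \left(1 - 116\right)\right) - 18975\right) + \frac{260 + 214 - 156}{-7}} = - \sqrt{\left(\left(3092 - 115\right) - 18975\right) - \frac{318}{7}} = - \sqrt{\left(2977 - 18975\right) - \frac{318}{7}} = - \sqrt{-15998 - \frac{318}{7}} = - \sqrt{- \frac{112304}{7}} = - \frac{4 i \sqrt{49133}}{7}$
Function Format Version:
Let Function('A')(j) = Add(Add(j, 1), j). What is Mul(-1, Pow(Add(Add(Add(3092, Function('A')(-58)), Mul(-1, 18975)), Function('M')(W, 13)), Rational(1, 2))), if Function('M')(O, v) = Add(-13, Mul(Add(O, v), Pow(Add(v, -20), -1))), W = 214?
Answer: Mul(Rational(-4, 7), I, Pow(49133, Rational(1, 2))) ≈ Mul(-126.66, I)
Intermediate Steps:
Function('A')(j) = Add(1, Mul(2, j)) (Function('A')(j) = Add(Add(1, j), j) = Add(1, Mul(2, j)))
Function('M')(O, v) = Add(-13, Mul(Pow(Add(-20, v), -1), Add(O, v))) (Function('M')(O, v) = Add(-13, Mul(Add(O, v), Pow(Add(-20, v), -1))) = Add(-13, Mul(Pow(Add(-20, v), -1), Add(O, v))))
Mul(-1, Pow(Add(Add(Add(3092, Function('A')(-58)), Mul(-1, 18975)), Function('M')(W, 13)), Rational(1, 2))) = Mul(-1, Pow(Add(Add(Add(3092, Add(1, Mul(2, -58))), Mul(-1, 18975)), Mul(Pow(Add(-20, 13), -1), Add(260, 214, Mul(-12, 13)))), Rational(1, 2))) = Mul(-1, Pow(Add(Add(Add(3092, Add(1, -116)), -18975), Mul(Pow(-7, -1), Add(260, 214, -156))), Rational(1, 2))) = Mul(-1, Pow(Add(Add(Add(3092, -115), -18975), Mul(Rational(-1, 7), 318)), Rational(1, 2))) = Mul(-1, Pow(Add(Add(2977, -18975), Rational(-318, 7)), Rational(1, 2))) = Mul(-1, Pow(Add(-15998, Rational(-318, 7)), Rational(1, 2))) = Mul(-1, Pow(Rational(-112304, 7), Rational(1, 2))) = Mul(-1, Mul(Rational(4, 7), I, Pow(49133, Rational(1, 2)))) = Mul(Rational(-4, 7), I, Pow(49133, Rational(1, 2)))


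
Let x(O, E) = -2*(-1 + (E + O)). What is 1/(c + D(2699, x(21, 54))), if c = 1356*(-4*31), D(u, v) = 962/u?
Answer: -2699/453819694 ≈ -5.9473e-6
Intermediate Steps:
x(O, E) = 2 - 2*E - 2*O (x(O, E) = -2*(-1 + E + O) = 2 - 2*E - 2*O)
c = -168144 (c = 1356*(-124) = -168144)
1/(c + D(2699, x(21, 54))) = 1/(-168144 + 962/2699) = 1/(-453819694/2699) = -2699/453819694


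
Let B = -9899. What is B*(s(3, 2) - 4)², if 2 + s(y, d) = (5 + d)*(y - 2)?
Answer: -9899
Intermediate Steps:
s(y, d) = -2 + (-2 + y)*(5 + d) (s(y, d) = -2 + (5 + d)*(y - 2) = -2 + (5 + d)*(-2 + y) = -2 + (-2 + y)*(5 + d))
B*(s(3, 2) - 4)² = -9899*((-12 - 2*2 + 5*3 + 2*3) - 4)² = -9899*((-12 - 4 + 15 + 6) - 4)² = -9899*(5 - 4)² = -9899*1² = -9899*1 = -9899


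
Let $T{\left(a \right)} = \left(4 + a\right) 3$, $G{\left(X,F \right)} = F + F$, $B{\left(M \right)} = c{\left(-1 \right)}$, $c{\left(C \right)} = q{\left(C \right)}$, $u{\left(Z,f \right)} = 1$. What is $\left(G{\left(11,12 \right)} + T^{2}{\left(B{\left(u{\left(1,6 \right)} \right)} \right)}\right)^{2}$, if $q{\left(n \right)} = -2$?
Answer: $3600$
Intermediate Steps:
$c{\left(C \right)} = -2$
$B{\left(M \right)} = -2$
$G{\left(X,F \right)} = 2 F$
$T{\left(a \right)} = 12 + 3 a$
$\left(G{\left(11,12 \right)} + T^{2}{\left(B{\left(u{\left(1,6 \right)} \right)} \right)}\right)^{2} = \left(2 \cdot 12 + \left(12 + 3 \left(-2\right)\right)^{2}\right)^{2} = \left(24 + \left(12 - 6\right)^{2}\right)^{2} = \left(24 + 6^{2}\right)^{2} = \left(24 + 36\right)^{2} = 60^{2} = 3600$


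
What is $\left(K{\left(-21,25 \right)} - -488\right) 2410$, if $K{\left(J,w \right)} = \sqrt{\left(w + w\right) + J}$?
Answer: $1176080 + 2410 \sqrt{29} \approx 1.1891 \cdot 10^{6}$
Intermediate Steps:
$K{\left(J,w \right)} = \sqrt{J + 2 w}$ ($K{\left(J,w \right)} = \sqrt{2 w + J} = \sqrt{J + 2 w}$)
$\left(K{\left(-21,25 \right)} - -488\right) 2410 = \left(\sqrt{-21 + 2 \cdot 25} - -488\right) 2410 = \left(\sqrt{-21 + 50} + 488\right) 2410 = \left(\sqrt{29} + 488\right) 2410 = \left(488 + \sqrt{29}\right) 2410 = 1176080 + 2410 \sqrt{29}$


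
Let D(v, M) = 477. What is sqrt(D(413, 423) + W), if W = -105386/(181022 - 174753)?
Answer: sqrt(18085607363)/6269 ≈ 21.452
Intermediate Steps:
W = -105386/6269 ≈ -16.811
sqrt(D(413, 423) + W) = sqrt(477 - 105386/6269) = sqrt(2884927/6269) = sqrt(18085607363)/6269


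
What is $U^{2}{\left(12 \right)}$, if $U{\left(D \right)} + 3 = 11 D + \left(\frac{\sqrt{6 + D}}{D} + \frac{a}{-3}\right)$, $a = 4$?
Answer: $\frac{1173521}{72} + \frac{383 \sqrt{2}}{6} \approx 16389.0$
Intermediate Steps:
$U{\left(D \right)} = - \frac{13}{3} + 11 D + \frac{\sqrt{6 + D}}{D}$ ($U{\left(D \right)} = -3 + \left(11 D + \left(\frac{\sqrt{6 + D}}{D} + \frac{4}{-3}\right)\right) = -3 + \left(11 D + \left(\frac{\sqrt{6 + D}}{D} + 4 \left(- \frac{1}{3}\right)\right)\right) = -3 - \left(\frac{4}{3} - 11 D - \frac{\sqrt{6 + D}}{D}\right) = -3 + \left(- \frac{4}{3} + 11 D + \frac{\sqrt{6 + D}}{D}\right) = - \frac{13}{3} + 11 D + \frac{\sqrt{6 + D}}{D}$)
$U^{2}{\left(12 \right)} = \left(- \frac{13}{3} + 11 \cdot 12 + \frac{\sqrt{6 + 12}}{12}\right)^{2} = \left(- \frac{13}{3} + 132 + \frac{\sqrt{18}}{12}\right)^{2} = \left(- \frac{13}{3} + 132 + \frac{3 \sqrt{2}}{12}\right)^{2} = \left(- \frac{13}{3} + 132 + \frac{\sqrt{2}}{4}\right)^{2} = \left(\frac{383}{3} + \frac{\sqrt{2}}{4}\right)^{2}$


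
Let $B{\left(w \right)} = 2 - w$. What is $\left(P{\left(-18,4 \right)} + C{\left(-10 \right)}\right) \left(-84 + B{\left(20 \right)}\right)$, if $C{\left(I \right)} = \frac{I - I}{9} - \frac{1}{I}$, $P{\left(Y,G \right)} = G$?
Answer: $- \frac{2091}{5} \approx -418.2$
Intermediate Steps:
$C{\left(I \right)} = - \frac{1}{I}$ ($C{\left(I \right)} = 0 \cdot \frac{1}{9} - \frac{1}{I} = 0 - \frac{1}{I} = - \frac{1}{I}$)
$\left(P{\left(-18,4 \right)} + C{\left(-10 \right)}\right) \left(-84 + B{\left(20 \right)}\right) = \left(4 - \frac{1}{-10}\right) \left(-84 + \left(2 - 20\right)\right) = \left(4 - - \frac{1}{10}\right) \left(-84 + \left(2 - 20\right)\right) = \left(4 + \frac{1}{10}\right) \left(-84 - 18\right) = \frac{41}{10} \left(-102\right) = - \frac{2091}{5}$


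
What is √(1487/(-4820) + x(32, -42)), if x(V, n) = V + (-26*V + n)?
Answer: 3*I*√543579115/2410 ≈ 29.023*I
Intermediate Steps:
x(V, n) = n - 25*V (x(V, n) = V + (n - 26*V) = n - 25*V)
√(1487/(-4820) + x(32, -42)) = √(1487/(-4820) + (-42 - 25*32)) = √(1487*(-1/4820) + (-42 - 800)) = √(-1487/4820 - 842) = √(-4059927/4820) = 3*I*√543579115/2410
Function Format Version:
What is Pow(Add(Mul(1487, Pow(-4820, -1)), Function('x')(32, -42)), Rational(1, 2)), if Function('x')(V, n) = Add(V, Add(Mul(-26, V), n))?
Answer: Mul(Rational(3, 2410), I, Pow(543579115, Rational(1, 2))) ≈ Mul(29.023, I)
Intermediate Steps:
Function('x')(V, n) = Add(n, Mul(-25, V)) (Function('x')(V, n) = Add(V, Add(n, Mul(-26, V))) = Add(n, Mul(-25, V)))
Pow(Add(Mul(1487, Pow(-4820, -1)), Function('x')(32, -42)), Rational(1, 2)) = Pow(Add(Mul(1487, Pow(-4820, -1)), Add(-42, Mul(-25, 32))), Rational(1, 2)) = Pow(Add(Mul(1487, Rational(-1, 4820)), Add(-42, -800)), Rational(1, 2)) = Pow(Add(Rational(-1487, 4820), -842), Rational(1, 2)) = Pow(Rational(-4059927, 4820), Rational(1, 2)) = Mul(Rational(3, 2410), I, Pow(543579115, Rational(1, 2)))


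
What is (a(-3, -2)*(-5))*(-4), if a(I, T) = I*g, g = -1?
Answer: 60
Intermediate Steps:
a(I, T) = -I (a(I, T) = I*(-1) = -I)
(a(-3, -2)*(-5))*(-4) = (-1*(-3)*(-5))*(-4) = (3*(-5))*(-4) = -15*(-4) = 60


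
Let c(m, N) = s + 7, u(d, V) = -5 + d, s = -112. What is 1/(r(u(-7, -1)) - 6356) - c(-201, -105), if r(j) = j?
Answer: 668639/6368 ≈ 105.00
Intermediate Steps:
c(m, N) = -105 (c(m, N) = -112 + 7 = -105)
1/(r(u(-7, -1)) - 6356) - c(-201, -105) = 1/((-5 - 7) - 6356) - 1*(-105) = 1/(-12 - 6356) + 105 = 1/(-6368) + 105 = -1/6368 + 105 = 668639/6368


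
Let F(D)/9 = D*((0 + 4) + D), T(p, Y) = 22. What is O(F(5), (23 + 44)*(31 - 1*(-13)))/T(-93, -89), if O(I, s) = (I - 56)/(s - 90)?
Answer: 349/62876 ≈ 0.0055506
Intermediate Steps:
F(D) = 9*D*(4 + D) (F(D) = 9*(D*((0 + 4) + D)) = 9*(D*(4 + D)) = 9*D*(4 + D))
O(I, s) = (-56 + I)/(-90 + s)
O(F(5), (23 + 44)*(31 - 1*(-13)))/T(-93, -89) = ((-56 + 9*5*(4 + 5))/(-90 + (23 + 44)*(31 - 1*(-13))))/22 = ((-56 + 9*5*9)/(-90 + 67*(31 + 13)))*(1/22) = ((-56 + 405)/(-90 + 67*44))*(1/22) = (349/(-90 + 2948))*(1/22) = (349/2858)*(1/22) = 349/62876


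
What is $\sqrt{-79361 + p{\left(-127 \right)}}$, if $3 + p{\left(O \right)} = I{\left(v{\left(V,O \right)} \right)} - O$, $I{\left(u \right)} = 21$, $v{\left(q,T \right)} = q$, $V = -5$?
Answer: $4 i \sqrt{4951} \approx 281.45 i$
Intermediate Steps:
$p{\left(O \right)} = 18 - O$ ($p{\left(O \right)} = -3 - \left(-21 + O\right) = 18 - O$)
$\sqrt{-79361 + p{\left(-127 \right)}} = \sqrt{-79361 + \left(18 - -127\right)} = \sqrt{-79361 + \left(18 + 127\right)} = \sqrt{-79361 + 145} = \sqrt{-79216} = 4 i \sqrt{4951}$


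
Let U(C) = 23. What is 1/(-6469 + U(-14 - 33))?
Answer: -1/6446 ≈ -0.00015514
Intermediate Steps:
1/(-6469 + U(-14 - 33)) = 1/(-6469 + 23) = 1/(-6446) = -1/6446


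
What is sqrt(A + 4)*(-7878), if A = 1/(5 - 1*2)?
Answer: -2626*sqrt(39) ≈ -16399.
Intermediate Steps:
A = 1/3 (A = 1/(5 - 2) = 1/3 ≈ 0.33333)
sqrt(A + 4)*(-7878) = sqrt(1/3 + 4)*(-7878) = sqrt(13/3)*(-7878) = (sqrt(39)/3)*(-7878) = -2626*sqrt(39)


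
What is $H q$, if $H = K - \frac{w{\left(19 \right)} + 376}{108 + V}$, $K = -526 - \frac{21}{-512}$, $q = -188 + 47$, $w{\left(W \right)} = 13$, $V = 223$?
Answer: $\frac{12596162949}{169472} \approx 74326.0$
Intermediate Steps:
$q = -141$
$K = - \frac{269291}{512}$ ($K = -526 - 21 \left(- \frac{1}{512}\right) = -526 - - \frac{21}{512} = -526 + \frac{21}{512} = - \frac{269291}{512} \approx -525.96$)
$H = - \frac{89334489}{169472}$ ($H = - \frac{269291}{512} - \frac{13 + 376}{108 + 223} = - \frac{269291}{512} - \frac{389}{331} = - \frac{89334489}{169472} \approx -527.13$)
$H q = \left(- \frac{89334489}{169472}\right) \left(-141\right) = \frac{12596162949}{169472}$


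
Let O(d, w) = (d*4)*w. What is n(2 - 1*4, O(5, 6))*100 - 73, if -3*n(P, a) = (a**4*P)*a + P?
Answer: 4976639999981/3 ≈ 1.6589e+12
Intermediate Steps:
O(d, w) = 4*d*w (O(d, w) = (4*d)*w = 4*d*w)
n(P, a) = -P/3 - P*a**5/3 (n(P, a) = -((a**4*P)*a + P)/3 = -((P*a**4)*a + P)/3 = -(P*a**5 + P)/3 = -(P + P*a**5)/3 = -P/3 - P*a**5/3)
n(2 - 1*4, O(5, 6))*100 - 73 = -(2 - 1*4)*(1 + (4*5*6)**5)/3*100 - 73 = -(2 - 4)*(1 + 120**5)/3*100 - 73 = -1/3*(-2)*(1 + 24883200000)*100 - 73 = -1/3*(-2)*24883200001*100 - 73 = (49766400002/3)*100 - 73 = 4976640000200/3 - 73 = 4976639999981/3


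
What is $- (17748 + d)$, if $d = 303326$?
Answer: $-321074$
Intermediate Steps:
$- (17748 + d) = - (17748 + 303326) = \left(-1\right) 321074 = -321074$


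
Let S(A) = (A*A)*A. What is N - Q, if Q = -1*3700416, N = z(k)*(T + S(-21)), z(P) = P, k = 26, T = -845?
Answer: 3437660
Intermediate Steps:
S(A) = A³ (S(A) = A²*A = A³)
N = -262756 (N = 26*(-845 + (-21)³) = 26*(-845 - 9261) = 26*(-10106) = -262756)
Q = -3700416
N - Q = -262756 - 1*(-3700416) = -262756 + 3700416 = 3437660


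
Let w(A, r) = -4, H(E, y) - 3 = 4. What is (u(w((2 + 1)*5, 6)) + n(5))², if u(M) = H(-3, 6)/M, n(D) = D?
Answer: 169/16 ≈ 10.563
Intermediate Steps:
H(E, y) = 7 (H(E, y) = 3 + 4 = 7)
u(M) = 7/M
(u(w((2 + 1)*5, 6)) + n(5))² = (7/(-4) + 5)² = (7*(-¼) + 5)² = (-7/4 + 5)² = (13/4)² = 169/16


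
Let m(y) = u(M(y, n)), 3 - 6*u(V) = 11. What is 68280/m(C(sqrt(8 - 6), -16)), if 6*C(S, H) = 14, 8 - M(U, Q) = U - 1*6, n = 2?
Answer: -51210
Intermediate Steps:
M(U, Q) = 14 - U (M(U, Q) = 8 - (U - 1*6) = 8 - (U - 6) = 8 - (-6 + U) = 8 + (6 - U) = 14 - U)
u(V) = -4/3 (u(V) = 1/2 - 1/6*11 = 1/2 - 11/6 = -4/3)
C(S, H) = 7/3 (C(S, H) = (1/6)*14 = 7/3)
m(y) = -4/3
68280/m(C(sqrt(8 - 6), -16)) = 68280/(-4/3) = 68280*(-3/4) = -51210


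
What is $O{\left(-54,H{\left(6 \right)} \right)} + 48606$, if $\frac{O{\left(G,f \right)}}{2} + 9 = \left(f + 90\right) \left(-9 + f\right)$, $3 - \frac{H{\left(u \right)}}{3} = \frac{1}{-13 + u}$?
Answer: $\frac{2384988}{49} \approx 48673.0$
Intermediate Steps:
$H{\left(u \right)} = 9 - \frac{3}{-13 + u}$
$O{\left(G,f \right)} = -18 + 2 \left(-9 + f\right) \left(90 + f\right)$ ($O{\left(G,f \right)} = -18 + 2 \left(f + 90\right) \left(-9 + f\right) = -18 + 2 \left(90 + f\right) \left(-9 + f\right) = -18 + 2 \left(-9 + f\right) \left(90 + f\right)$)
$O{\left(-54,H{\left(6 \right)} \right)} + 48606 = \left(-1638 + 2 \left(\frac{3 \left(-40 + 3 \cdot 6\right)}{-13 + 6}\right)^{2} + 162 \frac{3 \left(-40 + 3 \cdot 6\right)}{-13 + 6}\right) + 48606 = \left(-1638 + 2 \left(\frac{3 \left(-40 + 18\right)}{-7}\right)^{2} + 162 \frac{3 \left(-40 + 18\right)}{-7}\right) + 48606 = \left(-1638 + 2 \left(3 \left(- \frac{1}{7}\right) \left(-22\right)\right)^{2} + 162 \cdot 3 \left(- \frac{1}{7}\right) \left(-22\right)\right) + 48606 = \left(-1638 + 2 \left(\frac{66}{7}\right)^{2} + 162 \cdot \frac{66}{7}\right) + 48606 = \left(-1638 + 2 \cdot \frac{4356}{49} + \frac{10692}{7}\right) + 48606 = \left(-1638 + \frac{8712}{49} + \frac{10692}{7}\right) + 48606 = \frac{3294}{49} + 48606 = \frac{2384988}{49}$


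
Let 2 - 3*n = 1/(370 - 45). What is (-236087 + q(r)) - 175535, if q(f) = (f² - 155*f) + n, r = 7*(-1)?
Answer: -400225151/975 ≈ -4.1049e+5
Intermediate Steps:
n = 649/975 (n = ⅔ - 1/(3*(370 - 45)) = ⅔ - ⅓/325 = ⅔ - ⅓*1/325 = ⅔ - 1/975 = 649/975 ≈ 0.66564)
r = -7
q(f) = 649/975 + f² - 155*f (q(f) = (f² - 155*f) + 649/975 = 649/975 + f² - 155*f)
(-236087 + q(r)) - 175535 = (-236087 + (649/975 + (-7)² - 155*(-7))) - 175535 = (-236087 + (649/975 + 49 + 1085)) - 175535 = (-236087 + 1106299/975) - 175535 = -229078526/975 - 175535 = -400225151/975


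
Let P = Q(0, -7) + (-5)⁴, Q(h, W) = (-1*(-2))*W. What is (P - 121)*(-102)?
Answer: -49980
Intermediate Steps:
Q(h, W) = 2*W
P = 611 (P = 2*(-7) + (-5)⁴ = -14 + 625 = 611)
(P - 121)*(-102) = (611 - 121)*(-102) = 490*(-102) = -49980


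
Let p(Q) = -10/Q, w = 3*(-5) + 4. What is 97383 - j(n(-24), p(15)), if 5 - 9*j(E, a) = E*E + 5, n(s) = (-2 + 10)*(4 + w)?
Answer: 879583/9 ≈ 97732.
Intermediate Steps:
w = -11 (w = -15 + 4 = -11)
n(s) = -56 (n(s) = (-2 + 10)*(4 - 11) = 8*(-7) = -56)
j(E, a) = -E²/9 (j(E, a) = 5/9 - (E*E + 5)/9 = 5/9 - (E² + 5)/9 = 5/9 - (5 + E²)/9 = 5/9 + (-5/9 - E²/9) = -E²/9)
97383 - j(n(-24), p(15)) = 97383 - (-1)*(-56)²/9 = 97383 - (-1)*3136/9 = 97383 - 1*(-3136/9) = 97383 + 3136/9 = 879583/9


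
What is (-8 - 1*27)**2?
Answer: 1225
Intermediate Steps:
(-8 - 1*27)**2 = (-8 - 27)**2 = (-35)**2 = 1225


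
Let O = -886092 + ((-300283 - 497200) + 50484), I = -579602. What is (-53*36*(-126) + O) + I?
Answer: -1972285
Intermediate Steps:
O = -1633091 (O = -886092 + (-797483 + 50484) = -886092 - 746999 = -1633091)
(-53*36*(-126) + O) + I = (-53*36*(-126) - 1633091) - 579602 = (-1908*(-126) - 1633091) - 579602 = (240408 - 1633091) - 579602 = -1392683 - 579602 = -1972285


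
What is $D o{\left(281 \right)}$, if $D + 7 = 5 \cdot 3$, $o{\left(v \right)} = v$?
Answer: $2248$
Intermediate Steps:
$D = 8$ ($D = -7 + 5 \cdot 3 = -7 + 15 = 8$)
$D o{\left(281 \right)} = 8 \cdot 281 = 2248$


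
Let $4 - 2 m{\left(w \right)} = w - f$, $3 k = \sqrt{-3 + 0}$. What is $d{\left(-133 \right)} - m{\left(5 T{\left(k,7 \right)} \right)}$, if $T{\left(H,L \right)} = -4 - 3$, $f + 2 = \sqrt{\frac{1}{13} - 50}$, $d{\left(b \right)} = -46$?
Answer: $- \frac{129}{2} - \frac{i \sqrt{8437}}{26} \approx -64.5 - 3.5328 i$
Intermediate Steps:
$k = \frac{i \sqrt{3}}{3}$ ($k = \frac{\sqrt{-3 + 0}}{3} = \frac{\sqrt{-3}}{3} = \frac{i \sqrt{3}}{3} \approx 0.57735 i$)
$f = -2 + \frac{i \sqrt{8437}}{13}$ ($f = -2 + \sqrt{\frac{1}{13} - 50} = -2 + \sqrt{- \frac{649}{13}} = -2 + \frac{i \sqrt{8437}}{13} \approx -2.0 + 7.0656 i$)
$T{\left(H,L \right)} = -7$ ($T{\left(H,L \right)} = -4 - 3 = -7$)
$m{\left(w \right)} = 1 - \frac{w}{2} + \frac{i \sqrt{8437}}{26}$ ($m{\left(w \right)} = 2 - \frac{w - \left(-2 + \frac{i \sqrt{8437}}{13}\right)}{2} = 2 - \frac{w + \left(2 - \frac{i \sqrt{8437}}{13}\right)}{2} = 2 - \frac{2 + w - \frac{i \sqrt{8437}}{13}}{2} = 2 - \left(1 + \frac{w}{2} - \frac{i \sqrt{8437}}{26}\right) = 1 - \frac{w}{2} + \frac{i \sqrt{8437}}{26}$)
$d{\left(-133 \right)} - m{\left(5 T{\left(k,7 \right)} \right)} = -46 - \left(1 - \frac{5 \left(-7\right)}{2} + \frac{i \sqrt{8437}}{26}\right) = -46 - \left(1 - - \frac{35}{2} + \frac{i \sqrt{8437}}{26}\right) = -46 - \left(1 + \frac{35}{2} + \frac{i \sqrt{8437}}{26}\right) = -46 - \left(\frac{37}{2} + \frac{i \sqrt{8437}}{26}\right) = - \frac{129}{2} - \frac{i \sqrt{8437}}{26}$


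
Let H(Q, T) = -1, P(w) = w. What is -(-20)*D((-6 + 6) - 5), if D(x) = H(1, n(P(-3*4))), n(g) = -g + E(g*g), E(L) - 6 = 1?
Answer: -20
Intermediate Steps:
E(L) = 7 (E(L) = 6 + 1 = 7)
n(g) = 7 - g (n(g) = -g + 7 = 7 - g)
D(x) = -1
-(-20)*D((-6 + 6) - 5) = -(-20)*(-1) = -20*1 = -20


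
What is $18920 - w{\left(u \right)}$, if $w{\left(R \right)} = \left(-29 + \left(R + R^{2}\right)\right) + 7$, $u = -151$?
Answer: $-3708$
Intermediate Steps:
$w{\left(R \right)} = -22 + R + R^{2}$ ($w{\left(R \right)} = \left(-29 + R + R^{2}\right) + 7 = -22 + R + R^{2}$)
$18920 - w{\left(u \right)} = 18920 - \left(-22 - 151 + \left(-151\right)^{2}\right) = 18920 - \left(-22 - 151 + 22801\right) = 18920 - 22628 = -3708$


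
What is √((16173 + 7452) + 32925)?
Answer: 5*√2262 ≈ 237.80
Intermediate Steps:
√((16173 + 7452) + 32925) = √(23625 + 32925) = √56550 = 5*√2262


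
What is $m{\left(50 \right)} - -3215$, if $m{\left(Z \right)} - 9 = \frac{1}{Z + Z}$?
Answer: $\frac{322401}{100} \approx 3224.0$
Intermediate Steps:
$m{\left(Z \right)} = 9 + \frac{1}{2 Z}$ ($m{\left(Z \right)} = 9 + \frac{1}{Z + Z} = 9 + \frac{1}{2 Z}$)
$m{\left(50 \right)} - -3215 = \left(9 + \frac{1}{2 \cdot 50}\right) - -3215 = \left(9 + \frac{1}{2} \cdot \frac{1}{50}\right) + 3215 = \left(9 + \frac{1}{100}\right) + 3215 = \frac{901}{100} + 3215 = \frac{322401}{100}$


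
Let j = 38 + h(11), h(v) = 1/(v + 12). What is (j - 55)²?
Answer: 152100/529 ≈ 287.52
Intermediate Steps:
h(v) = 1/(12 + v)
j = 875/23 (j = 38 + 1/(12 + 11) = 38 + 1/23 = 875/23 ≈ 38.043)
(j - 55)² = (875/23 - 55)² = (-390/23)² = 152100/529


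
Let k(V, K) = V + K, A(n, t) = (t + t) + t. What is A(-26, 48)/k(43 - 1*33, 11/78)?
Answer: 11232/791 ≈ 14.200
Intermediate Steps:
A(n, t) = 3*t (A(n, t) = 2*t + t = 3*t)
k(V, K) = K + V
A(-26, 48)/k(43 - 1*33, 11/78) = (3*48)/(11/78 + (43 - 1*33)) = 144/(11*(1/78) + (43 - 33)) = 144/(11/78 + 10) = 144/(791/78) = 144*(78/791) = 11232/791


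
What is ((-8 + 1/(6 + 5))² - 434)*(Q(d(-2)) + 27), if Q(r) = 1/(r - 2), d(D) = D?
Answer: -4809115/484 ≈ -9936.2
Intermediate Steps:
Q(r) = 1/(-2 + r)
((-8 + 1/(6 + 5))² - 434)*(Q(d(-2)) + 27) = ((-8 + 1/(6 + 5))² - 434)*(1/(-2 - 2) + 27) = ((-8 + 1/11)² - 434)*(1/(-4) + 27) = ((-8 + 1/11)² - 434)*(-¼ + 27) = ((-87/11)² - 434)*(107/4) = (7569/121 - 434)*(107/4) = -44945/121*107/4 = -4809115/484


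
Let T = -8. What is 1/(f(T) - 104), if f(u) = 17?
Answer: -1/87 ≈ -0.011494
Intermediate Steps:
1/(f(T) - 104) = 1/(17 - 104) = 1/(-87) = -1/87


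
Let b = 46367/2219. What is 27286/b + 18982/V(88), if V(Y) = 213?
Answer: 13776784436/9876171 ≈ 1395.0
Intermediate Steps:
b = 46367/2219 (b = 46367*(1/2219) = 46367/2219 ≈ 20.895)
27286/b + 18982/V(88) = 27286/(46367/2219) + 18982/213 = 27286*(2219/46367) + 18982*(1/213) = 60547634/46367 + 18982/213 = 13776784436/9876171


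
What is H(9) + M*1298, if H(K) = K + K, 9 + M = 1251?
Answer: 1612134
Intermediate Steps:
M = 1242 (M = -9 + 1251 = 1242)
H(K) = 2*K
H(9) + M*1298 = 2*9 + 1242*1298 = 18 + 1612116 = 1612134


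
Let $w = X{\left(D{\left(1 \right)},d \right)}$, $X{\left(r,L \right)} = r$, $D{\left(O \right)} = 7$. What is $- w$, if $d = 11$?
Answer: $-7$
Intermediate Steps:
$w = 7$
$- w = \left(-1\right) 7 = -7$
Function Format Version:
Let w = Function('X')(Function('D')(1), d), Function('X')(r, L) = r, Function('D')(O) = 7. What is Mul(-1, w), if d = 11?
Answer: -7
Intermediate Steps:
w = 7
Mul(-1, w) = Mul(-1, 7) = -7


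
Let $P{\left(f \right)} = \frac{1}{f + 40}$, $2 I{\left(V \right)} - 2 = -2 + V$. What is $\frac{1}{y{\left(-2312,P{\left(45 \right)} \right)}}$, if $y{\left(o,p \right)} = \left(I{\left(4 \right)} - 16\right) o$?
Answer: $\frac{1}{32368} \approx 3.0895 \cdot 10^{-5}$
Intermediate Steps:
$I{\left(V \right)} = \frac{V}{2}$ ($I{\left(V \right)} = 1 + \frac{-2 + V}{2} = 1 + \left(-1 + \frac{V}{2}\right) = \frac{V}{2}$)
$P{\left(f \right)} = \frac{1}{40 + f}$
$y{\left(o,p \right)} = - 14 o$ ($y{\left(o,p \right)} = \left(\frac{1}{2} \cdot 4 - 16\right) o = \left(2 - 16\right) o = - 14 o$)
$\frac{1}{y{\left(-2312,P{\left(45 \right)} \right)}} = \frac{1}{\left(-14\right) \left(-2312\right)} = \frac{1}{32368}$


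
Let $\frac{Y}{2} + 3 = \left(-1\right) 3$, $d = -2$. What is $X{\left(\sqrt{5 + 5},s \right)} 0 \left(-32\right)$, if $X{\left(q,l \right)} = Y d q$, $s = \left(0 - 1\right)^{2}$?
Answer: $0$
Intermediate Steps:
$Y = -12$ ($Y = -6 + 2 \left(\left(-1\right) 3\right) = -6 + 2 \left(-3\right) = -6 - 6 = -12$)
$s = 1$ ($s = \left(-1\right)^{2} = 1$)
$X{\left(q,l \right)} = 24 q$ ($X{\left(q,l \right)} = \left(-12\right) \left(-2\right) q = 24 q$)
$X{\left(\sqrt{5 + 5},s \right)} 0 \left(-32\right) = 24 \sqrt{5 + 5} \cdot 0 \left(-32\right) = 24 \sqrt{10} \cdot 0 \left(-32\right) = 0 \left(-32\right) = 0$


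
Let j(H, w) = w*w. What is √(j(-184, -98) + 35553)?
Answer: √45157 ≈ 212.50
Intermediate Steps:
j(H, w) = w²
√(j(-184, -98) + 35553) = √((-98)² + 35553) = √(9604 + 35553) = √45157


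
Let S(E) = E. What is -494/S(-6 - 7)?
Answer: 38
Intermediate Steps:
-494/S(-6 - 7) = -494/(-6 - 7) = -494/(-13) = -494*(-1/13) = 38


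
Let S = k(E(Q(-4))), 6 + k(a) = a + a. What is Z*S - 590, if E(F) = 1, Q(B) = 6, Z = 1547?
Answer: -6778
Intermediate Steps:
k(a) = -6 + 2*a (k(a) = -6 + (a + a) = -6 + 2*a)
S = -4 (S = -6 + 2*1 = -6 + 2 = -4)
Z*S - 590 = 1547*(-4) - 590 = -6188 - 590 = -6778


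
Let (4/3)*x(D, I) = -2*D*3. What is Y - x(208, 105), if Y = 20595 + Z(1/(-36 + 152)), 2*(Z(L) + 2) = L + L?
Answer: 2497365/116 ≈ 21529.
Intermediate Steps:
x(D, I) = -9*D/2 (x(D, I) = 3*(-2*D*3)/4 = 3*(-6*D)/4 = -9*D/2)
Z(L) = -2 + L (Z(L) = -2 + (L + L)/2 = -2 + (2*L)/2 = -2 + L)
Y = 2388789/116 (Y = 20595 + (-2 + 1/(-36 + 152)) = 20595 + (-2 + 1/116) = 20595 - 231/116 = 2388789/116 ≈ 20593.)
Y - x(208, 105) = 2388789/116 - (-9)*208/2 = 2388789/116 - 1*(-936) = 2388789/116 + 936 = 2497365/116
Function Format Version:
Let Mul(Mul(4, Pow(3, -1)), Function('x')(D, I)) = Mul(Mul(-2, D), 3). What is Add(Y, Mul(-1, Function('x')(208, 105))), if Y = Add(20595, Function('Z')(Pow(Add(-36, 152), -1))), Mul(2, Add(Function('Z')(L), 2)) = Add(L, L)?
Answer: Rational(2497365, 116) ≈ 21529.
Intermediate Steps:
Function('x')(D, I) = Mul(Rational(-9, 2), D) (Function('x')(D, I) = Mul(Rational(3, 4), Mul(Mul(-2, D), 3)) = Mul(Rational(3, 4), Mul(-6, D)) = Mul(Rational(-9, 2), D))
Function('Z')(L) = Add(-2, L) (Function('Z')(L) = Add(-2, Mul(Rational(1, 2), Add(L, L))) = Add(-2, Mul(Rational(1, 2), Mul(2, L))) = Add(-2, L))
Y = Rational(2388789, 116) (Y = Add(20595, Add(-2, Pow(Add(-36, 152), -1))) = Add(20595, Add(-2, Pow(116, -1))) = Add(20595, Add(-2, Rational(1, 116))) = Add(20595, Rational(-231, 116)) = Rational(2388789, 116) ≈ 20593.)
Add(Y, Mul(-1, Function('x')(208, 105))) = Add(Rational(2388789, 116), Mul(-1, Mul(Rational(-9, 2), 208))) = Add(Rational(2388789, 116), Mul(-1, -936)) = Add(Rational(2388789, 116), 936) = Rational(2497365, 116)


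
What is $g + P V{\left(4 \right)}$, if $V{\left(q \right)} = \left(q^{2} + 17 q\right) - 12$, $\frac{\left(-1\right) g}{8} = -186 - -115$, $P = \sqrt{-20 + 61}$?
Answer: $568 + 72 \sqrt{41} \approx 1029.0$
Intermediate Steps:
$P = \sqrt{41} \approx 6.4031$
$g = 568$ ($g = - 8 \left(-186 - -115\right) = - 8 \left(-186 + 115\right) = \left(-8\right) \left(-71\right) = 568$)
$V{\left(q \right)} = -12 + q^{2} + 17 q$
$g + P V{\left(4 \right)} = 568 + \sqrt{41} \left(-12 + 4^{2} + 17 \cdot 4\right) = 568 + \sqrt{41} \left(-12 + 16 + 68\right) = 568 + \sqrt{41} \cdot 72 = 568 + 72 \sqrt{41}$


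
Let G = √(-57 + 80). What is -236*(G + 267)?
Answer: -63012 - 236*√23 ≈ -64144.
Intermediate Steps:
G = √23 ≈ 4.7958
-236*(G + 267) = -236*(√23 + 267) = -236*(267 + √23) = -63012 - 236*√23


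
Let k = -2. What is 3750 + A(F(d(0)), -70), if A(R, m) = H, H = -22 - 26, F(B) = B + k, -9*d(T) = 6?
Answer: 3702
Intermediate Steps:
d(T) = -⅔ (d(T) = -⅑*6 = -⅔)
F(B) = -2 + B (F(B) = B - 2 = -2 + B)
H = -48
A(R, m) = -48
3750 + A(F(d(0)), -70) = 3750 - 48 = 3702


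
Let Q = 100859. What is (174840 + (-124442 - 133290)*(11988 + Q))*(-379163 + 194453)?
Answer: 5372125618972440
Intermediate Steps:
(174840 + (-124442 - 133290)*(11988 + Q))*(-379163 + 194453) = (174840 + (-124442 - 133290)*(11988 + 100859))*(-379163 + 194453) = (174840 - 257732*112847)*(-184710) = (174840 - 29084283004)*(-184710) = -29084108164*(-184710) = 5372125618972440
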